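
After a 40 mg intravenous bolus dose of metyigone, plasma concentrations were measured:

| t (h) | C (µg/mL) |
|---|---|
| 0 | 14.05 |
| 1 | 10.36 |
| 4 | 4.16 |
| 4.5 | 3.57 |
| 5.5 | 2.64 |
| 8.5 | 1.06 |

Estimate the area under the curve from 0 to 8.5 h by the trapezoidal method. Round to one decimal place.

AUC = 44.6 µg/mL·h

Trapezoidal AUC_0→8.5:
  [0→1]: (14.05+10.36)/2 × 1 = 12.205
  [1→4]: (10.36+4.16)/2 × 3 = 21.78
  [4→4.5]: (4.16+3.57)/2 × 0.5 = 1.9325
  [4.5→5.5]: (3.57+2.64)/2 × 1 = 3.105
  [5.5→8.5]: (2.64+1.06)/2 × 3 = 5.55
  Sum = 44.5725 µg/mL·h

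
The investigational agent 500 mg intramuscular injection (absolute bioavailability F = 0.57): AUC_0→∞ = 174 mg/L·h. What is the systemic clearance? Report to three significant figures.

CL = F × Dose / AUC_0→∞
   = 0.57 × 500 / 174 = 1.63793 L/h

CL = 1.64 L/h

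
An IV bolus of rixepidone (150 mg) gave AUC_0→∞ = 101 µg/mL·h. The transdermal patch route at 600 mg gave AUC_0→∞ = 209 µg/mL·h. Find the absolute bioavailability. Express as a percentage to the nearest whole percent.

F = 52%

F = (AUC_ev / D_ev) / (AUC_iv / D_iv)
  = (209/600) / (101/150)
  = 0.348333 / 0.673333 = 0.5173
  = 51.73%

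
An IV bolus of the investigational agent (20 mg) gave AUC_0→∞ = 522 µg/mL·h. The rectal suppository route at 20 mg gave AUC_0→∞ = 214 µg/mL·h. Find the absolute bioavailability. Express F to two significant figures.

F = (AUC_ev / D_ev) / (AUC_iv / D_iv)
  = (214/20) / (522/20)
  = 10.7 / 26.1 = 0.4100

F = 0.41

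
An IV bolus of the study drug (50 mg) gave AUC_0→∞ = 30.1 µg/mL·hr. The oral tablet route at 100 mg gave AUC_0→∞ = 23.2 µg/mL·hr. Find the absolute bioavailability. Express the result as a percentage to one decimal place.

F = 38.5%

F = (AUC_ev / D_ev) / (AUC_iv / D_iv)
  = (23.2/100) / (30.1/50)
  = 0.232 / 0.602 = 0.3854
  = 38.54%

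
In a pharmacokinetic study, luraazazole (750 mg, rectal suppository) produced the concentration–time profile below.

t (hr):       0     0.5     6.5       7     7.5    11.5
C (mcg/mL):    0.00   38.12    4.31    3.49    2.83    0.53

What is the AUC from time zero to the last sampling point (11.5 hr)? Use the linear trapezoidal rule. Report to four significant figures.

Trapezoidal AUC_0→11.5:
  [0→0.5]: (0.00+38.12)/2 × 0.5 = 9.53
  [0.5→6.5]: (38.12+4.31)/2 × 6 = 127.29
  [6.5→7]: (4.31+3.49)/2 × 0.5 = 1.95
  [7→7.5]: (3.49+2.83)/2 × 0.5 = 1.58
  [7.5→11.5]: (2.83+0.53)/2 × 4 = 6.72
  Sum = 147.07 mcg/mL·hr

AUC = 147.1 mcg/mL·hr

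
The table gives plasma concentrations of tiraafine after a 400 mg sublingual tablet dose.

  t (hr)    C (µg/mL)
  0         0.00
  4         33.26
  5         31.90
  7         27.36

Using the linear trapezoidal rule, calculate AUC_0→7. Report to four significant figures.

Trapezoidal AUC_0→7:
  [0→4]: (0.00+33.26)/2 × 4 = 66.52
  [4→5]: (33.26+31.90)/2 × 1 = 32.58
  [5→7]: (31.90+27.36)/2 × 2 = 59.26
  Sum = 158.36 µg/mL·hr

AUC = 158.4 µg/mL·hr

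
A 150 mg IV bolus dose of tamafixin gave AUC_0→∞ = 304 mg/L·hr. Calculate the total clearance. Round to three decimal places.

CL = Dose_iv / AUC_0→∞
   = 150 / 304 = 0.493421 L/hr

CL = 0.493 L/hr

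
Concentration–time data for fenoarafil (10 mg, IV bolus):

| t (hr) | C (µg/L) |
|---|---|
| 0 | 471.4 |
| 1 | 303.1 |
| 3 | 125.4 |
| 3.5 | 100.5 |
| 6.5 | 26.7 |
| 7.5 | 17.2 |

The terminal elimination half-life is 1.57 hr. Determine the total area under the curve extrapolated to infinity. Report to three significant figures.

Trapezoidal AUC_0→7.5:
  [0→1]: (471.4+303.1)/2 × 1 = 387.25
  [1→3]: (303.1+125.4)/2 × 2 = 428.5
  [3→3.5]: (125.4+100.5)/2 × 0.5 = 56.475
  [3.5→6.5]: (100.5+26.7)/2 × 3 = 190.8
  [6.5→7.5]: (26.7+17.2)/2 × 1 = 21.95
  Sum = 1084.975 µg/L·hr
k_e = ln2 / t½ = 0.693147 / 1.57 = 0.4415 hr^-1
Extrapolated tail: C_last / k_e = 17.2 / 0.4415 = 38.958
AUC_0→∞ = 1084.975 + 38.958 = 1123.933 µg/L·hr

AUC = 1120 µg/L·hr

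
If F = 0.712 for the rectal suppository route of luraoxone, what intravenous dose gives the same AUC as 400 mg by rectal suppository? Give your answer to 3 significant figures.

D_iv = 285 mg

Systemic exposure from an extravascular dose = F × D_ev, so the equivalent IV dose is F × D_ev.
D_iv = F × D_ev = 0.712 × 400 = 284.8 mg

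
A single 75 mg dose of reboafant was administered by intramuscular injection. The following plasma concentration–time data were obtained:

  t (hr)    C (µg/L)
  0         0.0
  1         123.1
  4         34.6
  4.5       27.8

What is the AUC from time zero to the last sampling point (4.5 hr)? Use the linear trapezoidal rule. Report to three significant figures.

Trapezoidal AUC_0→4.5:
  [0→1]: (0.0+123.1)/2 × 1 = 61.55
  [1→4]: (123.1+34.6)/2 × 3 = 236.55
  [4→4.5]: (34.6+27.8)/2 × 0.5 = 15.6
  Sum = 313.7 µg/L·hr

AUC = 314 µg/L·hr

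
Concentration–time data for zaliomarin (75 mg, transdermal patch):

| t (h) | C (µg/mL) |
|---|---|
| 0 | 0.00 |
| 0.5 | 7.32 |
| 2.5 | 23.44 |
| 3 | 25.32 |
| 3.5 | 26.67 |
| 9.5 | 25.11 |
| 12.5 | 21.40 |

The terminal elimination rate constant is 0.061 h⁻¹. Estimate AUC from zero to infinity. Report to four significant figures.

Trapezoidal AUC_0→12.5:
  [0→0.5]: (0.00+7.32)/2 × 0.5 = 1.83
  [0.5→2.5]: (7.32+23.44)/2 × 2 = 30.76
  [2.5→3]: (23.44+25.32)/2 × 0.5 = 12.19
  [3→3.5]: (25.32+26.67)/2 × 0.5 = 12.9975
  [3.5→9.5]: (26.67+25.11)/2 × 6 = 155.34
  [9.5→12.5]: (25.11+21.40)/2 × 3 = 69.765
  Sum = 282.8825 µg/mL·h
Extrapolated tail: C_last / k_e = 21.40 / 0.061 = 350.820
AUC_0→∞ = 282.8825 + 350.820 = 633.7025 µg/mL·h

AUC = 633.7 µg/mL·h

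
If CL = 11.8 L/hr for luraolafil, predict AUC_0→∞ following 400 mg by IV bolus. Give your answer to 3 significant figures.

AUC = 33.9 mg/L·hr

AUC_0→∞ = Dose_iv / CL
        = 400 / 11.8 = 33.8983 mg/L·hr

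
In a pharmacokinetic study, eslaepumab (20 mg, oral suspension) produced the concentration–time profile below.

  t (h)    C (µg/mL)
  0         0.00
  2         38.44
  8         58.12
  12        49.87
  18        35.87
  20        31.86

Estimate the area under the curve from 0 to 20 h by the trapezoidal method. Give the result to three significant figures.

Trapezoidal AUC_0→20:
  [0→2]: (0.00+38.44)/2 × 2 = 38.44
  [2→8]: (38.44+58.12)/2 × 6 = 289.68
  [8→12]: (58.12+49.87)/2 × 4 = 215.98
  [12→18]: (49.87+35.87)/2 × 6 = 257.22
  [18→20]: (35.87+31.86)/2 × 2 = 67.73
  Sum = 869.05 µg/mL·h

AUC = 869 µg/mL·h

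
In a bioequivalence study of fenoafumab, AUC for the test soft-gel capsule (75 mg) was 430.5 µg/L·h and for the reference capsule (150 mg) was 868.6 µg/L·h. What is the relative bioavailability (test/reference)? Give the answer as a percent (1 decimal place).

F_rel = 99.1%

F_rel = (AUC_test/D_test) / (AUC_ref/D_ref)
      = (430.5/75) / (868.6/150)
      = 5.74 / 5.79067 = 0.9912 = 99.12%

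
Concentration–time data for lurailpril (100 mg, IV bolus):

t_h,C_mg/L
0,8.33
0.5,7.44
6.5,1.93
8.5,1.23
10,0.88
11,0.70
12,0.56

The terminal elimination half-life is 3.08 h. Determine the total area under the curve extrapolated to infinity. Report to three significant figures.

Trapezoidal AUC_0→12:
  [0→0.5]: (8.33+7.44)/2 × 0.5 = 3.9425
  [0.5→6.5]: (7.44+1.93)/2 × 6 = 28.11
  [6.5→8.5]: (1.93+1.23)/2 × 2 = 3.16
  [8.5→10]: (1.23+0.88)/2 × 1.5 = 1.5825
  [10→11]: (0.88+0.70)/2 × 1 = 0.79
  [11→12]: (0.70+0.56)/2 × 1 = 0.63
  Sum = 38.215 mg/L·h
k_e = ln2 / t½ = 0.693147 / 3.08 = 0.2250 h^-1
Extrapolated tail: C_last / k_e = 0.56 / 0.225 = 2.489
AUC_0→∞ = 38.215 + 2.489 = 40.704 mg/L·h

AUC = 40.7 mg/L·h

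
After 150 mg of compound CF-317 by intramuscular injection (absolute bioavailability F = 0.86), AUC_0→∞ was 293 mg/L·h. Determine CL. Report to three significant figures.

CL = F × Dose / AUC_0→∞
   = 0.86 × 150 / 293 = 0.440273 L/h

CL = 0.440 L/h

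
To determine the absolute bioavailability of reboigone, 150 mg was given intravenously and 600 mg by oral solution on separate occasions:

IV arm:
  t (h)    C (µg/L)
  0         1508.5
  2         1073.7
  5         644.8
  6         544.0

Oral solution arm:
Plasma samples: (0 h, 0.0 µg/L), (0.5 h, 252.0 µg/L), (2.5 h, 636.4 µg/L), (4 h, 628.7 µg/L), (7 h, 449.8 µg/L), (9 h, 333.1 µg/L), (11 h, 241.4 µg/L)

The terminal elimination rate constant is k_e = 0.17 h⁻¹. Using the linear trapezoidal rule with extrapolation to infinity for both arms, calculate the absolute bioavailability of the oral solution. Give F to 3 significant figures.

F = 0.176

Trapezoidal AUC_0→6 (IV):
  [0→2]: (1508.5+1073.7)/2 × 2 = 2582.2
  [2→5]: (1073.7+644.8)/2 × 3 = 2577.75
  [5→6]: (644.8+544.0)/2 × 1 = 594.4
  Sum = 5754.35 µg/L·h
IV tail: 544.0/0.17 = 3200.000; AUC_iv,0→∞ = 5754.35 + 3200.000 = 8954.35 µg/L·h
Trapezoidal AUC_0→11 (oral solution):
  [0→0.5]: (0.0+252.0)/2 × 0.5 = 63.0
  [0.5→2.5]: (252.0+636.4)/2 × 2 = 888.4
  [2.5→4]: (636.4+628.7)/2 × 1.5 = 948.825
  [4→7]: (628.7+449.8)/2 × 3 = 1617.75
  [7→9]: (449.8+333.1)/2 × 2 = 782.9
  [9→11]: (333.1+241.4)/2 × 2 = 574.5
  Sum = 4875.375 µg/L·h
oral solution tail: 241.4/0.17 = 1420.000; AUC_ev,0→∞ = 4875.375 + 1420.000 = 6295.375 µg/L·h
F = (AUC_ev/D_ev)/(AUC_iv/D_iv) = (6295.375/600)/(8954.35/150) = 10.4923/59.6957 = 0.1758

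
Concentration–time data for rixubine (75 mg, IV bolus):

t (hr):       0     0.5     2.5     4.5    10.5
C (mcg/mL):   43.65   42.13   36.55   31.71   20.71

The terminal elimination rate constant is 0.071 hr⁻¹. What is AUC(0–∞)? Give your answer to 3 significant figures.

AUC = 617 mcg/mL·hr

Trapezoidal AUC_0→10.5:
  [0→0.5]: (43.65+42.13)/2 × 0.5 = 21.445
  [0.5→2.5]: (42.13+36.55)/2 × 2 = 78.68
  [2.5→4.5]: (36.55+31.71)/2 × 2 = 68.26
  [4.5→10.5]: (31.71+20.71)/2 × 6 = 157.26
  Sum = 325.645 mcg/mL·hr
Extrapolated tail: C_last / k_e = 20.71 / 0.071 = 291.690
AUC_0→∞ = 325.645 + 291.690 = 617.335 mcg/mL·hr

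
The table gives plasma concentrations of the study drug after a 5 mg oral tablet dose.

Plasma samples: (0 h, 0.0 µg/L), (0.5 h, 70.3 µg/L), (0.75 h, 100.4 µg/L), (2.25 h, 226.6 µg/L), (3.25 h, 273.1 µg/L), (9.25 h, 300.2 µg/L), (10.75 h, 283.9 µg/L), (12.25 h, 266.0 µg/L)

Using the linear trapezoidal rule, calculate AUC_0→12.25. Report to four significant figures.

Trapezoidal AUC_0→12.25:
  [0→0.5]: (0.0+70.3)/2 × 0.5 = 17.575
  [0.5→0.75]: (70.3+100.4)/2 × 0.25 = 21.3375
  [0.75→2.25]: (100.4+226.6)/2 × 1.5 = 245.25
  [2.25→3.25]: (226.6+273.1)/2 × 1 = 249.85
  [3.25→9.25]: (273.1+300.2)/2 × 6 = 1719.9
  [9.25→10.75]: (300.2+283.9)/2 × 1.5 = 438.075
  [10.75→12.25]: (283.9+266.0)/2 × 1.5 = 412.425
  Sum = 3104.4125 µg/L·h

AUC = 3104 µg/L·h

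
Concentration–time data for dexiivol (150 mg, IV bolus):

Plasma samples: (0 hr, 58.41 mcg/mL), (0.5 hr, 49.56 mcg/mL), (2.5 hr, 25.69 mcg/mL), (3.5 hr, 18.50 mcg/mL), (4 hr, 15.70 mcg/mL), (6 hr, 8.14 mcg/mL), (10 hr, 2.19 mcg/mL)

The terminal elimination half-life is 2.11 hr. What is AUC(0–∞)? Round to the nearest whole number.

Trapezoidal AUC_0→10:
  [0→0.5]: (58.41+49.56)/2 × 0.5 = 26.9925
  [0.5→2.5]: (49.56+25.69)/2 × 2 = 75.25
  [2.5→3.5]: (25.69+18.50)/2 × 1 = 22.095
  [3.5→4]: (18.50+15.70)/2 × 0.5 = 8.55
  [4→6]: (15.70+8.14)/2 × 2 = 23.84
  [6→10]: (8.14+2.19)/2 × 4 = 20.66
  Sum = 177.3875 mcg/mL·hr
k_e = ln2 / t½ = 0.693147 / 2.11 = 0.3285 hr^-1
Extrapolated tail: C_last / k_e = 2.19 / 0.3285 = 6.667
AUC_0→∞ = 177.3875 + 6.667 = 184.0545 mcg/mL·hr

AUC = 184 mcg/mL·hr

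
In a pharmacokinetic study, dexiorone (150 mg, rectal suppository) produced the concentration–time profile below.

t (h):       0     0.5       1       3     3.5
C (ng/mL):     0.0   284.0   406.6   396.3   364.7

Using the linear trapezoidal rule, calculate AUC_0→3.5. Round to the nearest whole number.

AUC = 1237 ng/mL·h

Trapezoidal AUC_0→3.5:
  [0→0.5]: (0.0+284.0)/2 × 0.5 = 71.0
  [0.5→1]: (284.0+406.6)/2 × 0.5 = 172.65
  [1→3]: (406.6+396.3)/2 × 2 = 802.9
  [3→3.5]: (396.3+364.7)/2 × 0.5 = 190.25
  Sum = 1236.8 ng/mL·h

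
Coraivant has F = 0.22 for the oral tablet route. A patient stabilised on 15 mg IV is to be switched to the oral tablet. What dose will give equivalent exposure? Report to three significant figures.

For equal systemic exposure: F × D_ev = D_iv
D_ev = D_iv / F = 15 / 0.22 = 68.1818 mg

D_oral = 68.2 mg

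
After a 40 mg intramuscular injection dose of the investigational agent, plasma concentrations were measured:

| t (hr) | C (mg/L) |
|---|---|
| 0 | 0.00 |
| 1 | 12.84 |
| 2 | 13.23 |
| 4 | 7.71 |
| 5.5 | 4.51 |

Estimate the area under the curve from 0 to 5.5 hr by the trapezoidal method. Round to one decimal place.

AUC = 49.6 mg/L·hr

Trapezoidal AUC_0→5.5:
  [0→1]: (0.00+12.84)/2 × 1 = 6.42
  [1→2]: (12.84+13.23)/2 × 1 = 13.035
  [2→4]: (13.23+7.71)/2 × 2 = 20.94
  [4→5.5]: (7.71+4.51)/2 × 1.5 = 9.165
  Sum = 49.56 mg/L·hr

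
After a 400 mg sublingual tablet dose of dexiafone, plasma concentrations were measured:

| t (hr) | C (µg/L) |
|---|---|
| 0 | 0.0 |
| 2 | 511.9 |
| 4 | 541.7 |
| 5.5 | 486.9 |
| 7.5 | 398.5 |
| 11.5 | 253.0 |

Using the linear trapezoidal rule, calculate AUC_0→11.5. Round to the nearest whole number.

AUC = 4525 µg/L·hr

Trapezoidal AUC_0→11.5:
  [0→2]: (0.0+511.9)/2 × 2 = 511.9
  [2→4]: (511.9+541.7)/2 × 2 = 1053.6
  [4→5.5]: (541.7+486.9)/2 × 1.5 = 771.45
  [5.5→7.5]: (486.9+398.5)/2 × 2 = 885.4
  [7.5→11.5]: (398.5+253.0)/2 × 4 = 1303.0
  Sum = 4525.35 µg/L·hr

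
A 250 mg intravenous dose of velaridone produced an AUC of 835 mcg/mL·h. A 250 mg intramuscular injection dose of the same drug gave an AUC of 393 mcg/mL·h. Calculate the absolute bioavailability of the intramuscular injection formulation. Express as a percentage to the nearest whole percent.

F = (AUC_ev / D_ev) / (AUC_iv / D_iv)
  = (393/250) / (835/250)
  = 1.572 / 3.34 = 0.4707
  = 47.07%

F = 47%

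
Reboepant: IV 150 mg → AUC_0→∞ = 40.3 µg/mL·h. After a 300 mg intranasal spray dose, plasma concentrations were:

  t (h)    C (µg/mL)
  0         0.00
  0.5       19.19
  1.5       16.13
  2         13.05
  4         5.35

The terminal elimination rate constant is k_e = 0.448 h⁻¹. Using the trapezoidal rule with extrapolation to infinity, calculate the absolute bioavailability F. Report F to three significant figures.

F = 0.746

Trapezoidal AUC_0→4 (intranasal spray):
  [0→0.5]: (0.00+19.19)/2 × 0.5 = 4.7975
  [0.5→1.5]: (19.19+16.13)/2 × 1 = 17.66
  [1.5→2]: (16.13+13.05)/2 × 0.5 = 7.295
  [2→4]: (13.05+5.35)/2 × 2 = 18.4
  Sum = 48.1525 µg/mL·h
Tail: C_last/k_e = 5.35/0.448 = 11.942
AUC_0→∞ (intranasal spray) = 48.1525 + 11.942 = 60.0945 µg/mL·h
F = (AUC_ev/D_ev)/(AUC_iv/D_iv) = (60.0945/300)/(40.3/150) = 0.200315/0.268667 = 0.7456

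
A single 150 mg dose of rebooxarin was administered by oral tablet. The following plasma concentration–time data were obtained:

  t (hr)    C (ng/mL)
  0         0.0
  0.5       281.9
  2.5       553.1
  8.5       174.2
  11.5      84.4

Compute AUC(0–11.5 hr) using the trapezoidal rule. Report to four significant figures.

AUC = 3475 ng/mL·hr

Trapezoidal AUC_0→11.5:
  [0→0.5]: (0.0+281.9)/2 × 0.5 = 70.475
  [0.5→2.5]: (281.9+553.1)/2 × 2 = 835.0
  [2.5→8.5]: (553.1+174.2)/2 × 6 = 2181.9
  [8.5→11.5]: (174.2+84.4)/2 × 3 = 387.9
  Sum = 3475.275 ng/mL·hr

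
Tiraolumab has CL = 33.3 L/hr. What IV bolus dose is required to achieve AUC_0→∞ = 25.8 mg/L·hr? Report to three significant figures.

Dose_iv = CL × AUC_0→∞
     = 33.3 × 25.8 = 859.14 mg

Dose = 859 mg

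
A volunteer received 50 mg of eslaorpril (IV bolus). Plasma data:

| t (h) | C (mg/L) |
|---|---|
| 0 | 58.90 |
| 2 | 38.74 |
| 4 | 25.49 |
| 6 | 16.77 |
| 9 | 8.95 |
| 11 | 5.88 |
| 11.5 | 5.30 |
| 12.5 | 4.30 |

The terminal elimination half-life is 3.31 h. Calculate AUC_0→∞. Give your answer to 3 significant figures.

Trapezoidal AUC_0→12.5:
  [0→2]: (58.90+38.74)/2 × 2 = 97.64
  [2→4]: (38.74+25.49)/2 × 2 = 64.23
  [4→6]: (25.49+16.77)/2 × 2 = 42.26
  [6→9]: (16.77+8.95)/2 × 3 = 38.58
  [9→11]: (8.95+5.88)/2 × 2 = 14.83
  [11→11.5]: (5.88+5.30)/2 × 0.5 = 2.795
  [11.5→12.5]: (5.30+4.30)/2 × 1 = 4.8
  Sum = 265.135 mg/L·h
k_e = ln2 / t½ = 0.693147 / 3.31 = 0.2094 h^-1
Extrapolated tail: C_last / k_e = 4.30 / 0.2094 = 20.535
AUC_0→∞ = 265.135 + 20.535 = 285.67 mg/L·h

AUC = 286 mg/L·h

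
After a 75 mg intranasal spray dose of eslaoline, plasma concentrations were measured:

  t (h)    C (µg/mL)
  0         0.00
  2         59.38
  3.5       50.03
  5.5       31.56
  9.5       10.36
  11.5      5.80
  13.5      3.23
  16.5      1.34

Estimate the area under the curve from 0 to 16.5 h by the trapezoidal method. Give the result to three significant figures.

Trapezoidal AUC_0→16.5:
  [0→2]: (0.00+59.38)/2 × 2 = 59.38
  [2→3.5]: (59.38+50.03)/2 × 1.5 = 82.0575
  [3.5→5.5]: (50.03+31.56)/2 × 2 = 81.59
  [5.5→9.5]: (31.56+10.36)/2 × 4 = 83.84
  [9.5→11.5]: (10.36+5.80)/2 × 2 = 16.16
  [11.5→13.5]: (5.80+3.23)/2 × 2 = 9.03
  [13.5→16.5]: (3.23+1.34)/2 × 3 = 6.855
  Sum = 338.9125 µg/mL·h

AUC = 339 µg/mL·h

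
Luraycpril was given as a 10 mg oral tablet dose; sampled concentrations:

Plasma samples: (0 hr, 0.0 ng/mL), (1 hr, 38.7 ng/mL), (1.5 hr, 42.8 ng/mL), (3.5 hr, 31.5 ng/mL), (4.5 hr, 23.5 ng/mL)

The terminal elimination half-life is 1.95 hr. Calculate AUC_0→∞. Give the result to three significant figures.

AUC = 208 ng/mL·hr

Trapezoidal AUC_0→4.5:
  [0→1]: (0.0+38.7)/2 × 1 = 19.35
  [1→1.5]: (38.7+42.8)/2 × 0.5 = 20.375
  [1.5→3.5]: (42.8+31.5)/2 × 2 = 74.3
  [3.5→4.5]: (31.5+23.5)/2 × 1 = 27.5
  Sum = 141.525 ng/mL·hr
k_e = ln2 / t½ = 0.693147 / 1.95 = 0.3555 hr^-1
Extrapolated tail: C_last / k_e = 23.5 / 0.3555 = 66.104
AUC_0→∞ = 141.525 + 66.104 = 207.629 ng/mL·hr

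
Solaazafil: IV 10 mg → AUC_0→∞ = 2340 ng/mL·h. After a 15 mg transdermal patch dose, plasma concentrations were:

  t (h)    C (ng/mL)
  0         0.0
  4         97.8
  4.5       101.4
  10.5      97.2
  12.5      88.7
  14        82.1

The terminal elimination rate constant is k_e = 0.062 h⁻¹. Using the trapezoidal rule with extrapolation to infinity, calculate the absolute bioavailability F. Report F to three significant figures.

Trapezoidal AUC_0→14 (transdermal patch):
  [0→4]: (0.0+97.8)/2 × 4 = 195.6
  [4→4.5]: (97.8+101.4)/2 × 0.5 = 49.8
  [4.5→10.5]: (101.4+97.2)/2 × 6 = 595.8
  [10.5→12.5]: (97.2+88.7)/2 × 2 = 185.9
  [12.5→14]: (88.7+82.1)/2 × 1.5 = 128.1
  Sum = 1155.2 ng/mL·h
Tail: C_last/k_e = 82.1/0.062 = 1324.194
AUC_0→∞ (transdermal patch) = 1155.2 + 1324.194 = 2479.394 ng/mL·h
F = (AUC_ev/D_ev)/(AUC_iv/D_iv) = (2479.394/15)/(2340/10) = 165.293/234 = 0.7064

F = 0.706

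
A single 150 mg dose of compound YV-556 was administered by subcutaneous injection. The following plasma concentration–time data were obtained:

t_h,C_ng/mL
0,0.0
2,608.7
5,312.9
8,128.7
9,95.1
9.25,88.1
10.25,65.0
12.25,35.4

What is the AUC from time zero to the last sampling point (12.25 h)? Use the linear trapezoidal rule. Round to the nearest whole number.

AUC = 2965 ng/mL·h

Trapezoidal AUC_0→12.25:
  [0→2]: (0.0+608.7)/2 × 2 = 608.7
  [2→5]: (608.7+312.9)/2 × 3 = 1382.4
  [5→8]: (312.9+128.7)/2 × 3 = 662.4
  [8→9]: (128.7+95.1)/2 × 1 = 111.9
  [9→9.25]: (95.1+88.1)/2 × 0.25 = 22.9
  [9.25→10.25]: (88.1+65.0)/2 × 1 = 76.55
  [10.25→12.25]: (65.0+35.4)/2 × 2 = 100.4
  Sum = 2965.25 ng/mL·h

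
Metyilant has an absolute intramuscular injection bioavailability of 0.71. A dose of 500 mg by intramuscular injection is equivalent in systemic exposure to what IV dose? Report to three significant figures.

D_iv = 355 mg

Systemic exposure from an extravascular dose = F × D_ev, so the equivalent IV dose is F × D_ev.
D_iv = F × D_ev = 0.71 × 500 = 355 mg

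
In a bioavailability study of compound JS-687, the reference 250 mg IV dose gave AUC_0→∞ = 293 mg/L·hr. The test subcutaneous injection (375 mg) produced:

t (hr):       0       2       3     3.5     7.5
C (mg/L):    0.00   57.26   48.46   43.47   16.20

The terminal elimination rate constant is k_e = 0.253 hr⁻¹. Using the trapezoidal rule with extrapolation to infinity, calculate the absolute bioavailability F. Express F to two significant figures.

Trapezoidal AUC_0→7.5 (subcutaneous injection):
  [0→2]: (0.00+57.26)/2 × 2 = 57.26
  [2→3]: (57.26+48.46)/2 × 1 = 52.86
  [3→3.5]: (48.46+43.47)/2 × 0.5 = 22.9825
  [3.5→7.5]: (43.47+16.20)/2 × 4 = 119.34
  Sum = 252.4425 mg/L·hr
Tail: C_last/k_e = 16.20/0.253 = 64.032
AUC_0→∞ (subcutaneous injection) = 252.4425 + 64.032 = 316.4745 mg/L·hr
F = (AUC_ev/D_ev)/(AUC_iv/D_iv) = (316.4745/375)/(293/250) = 0.843932/1.172 = 0.7201

F = 0.72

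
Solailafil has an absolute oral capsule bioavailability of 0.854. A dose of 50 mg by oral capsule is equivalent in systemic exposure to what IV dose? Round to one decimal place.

Systemic exposure from an extravascular dose = F × D_ev, so the equivalent IV dose is F × D_ev.
D_iv = F × D_ev = 0.854 × 50 = 42.7 mg

D_iv = 42.7 mg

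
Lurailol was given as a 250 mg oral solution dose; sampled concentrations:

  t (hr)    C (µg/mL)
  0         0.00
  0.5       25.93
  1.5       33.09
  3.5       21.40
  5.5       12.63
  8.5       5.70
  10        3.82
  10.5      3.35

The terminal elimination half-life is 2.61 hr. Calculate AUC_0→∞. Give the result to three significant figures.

AUC = 174 µg/mL·hr

Trapezoidal AUC_0→10.5:
  [0→0.5]: (0.00+25.93)/2 × 0.5 = 6.4825
  [0.5→1.5]: (25.93+33.09)/2 × 1 = 29.51
  [1.5→3.5]: (33.09+21.40)/2 × 2 = 54.49
  [3.5→5.5]: (21.40+12.63)/2 × 2 = 34.03
  [5.5→8.5]: (12.63+5.70)/2 × 3 = 27.495
  [8.5→10]: (5.70+3.82)/2 × 1.5 = 7.14
  [10→10.5]: (3.82+3.35)/2 × 0.5 = 1.7925
  Sum = 160.94 µg/mL·hr
k_e = ln2 / t½ = 0.693147 / 2.61 = 0.2656 hr^-1
Extrapolated tail: C_last / k_e = 3.35 / 0.2656 = 12.613
AUC_0→∞ = 160.94 + 12.613 = 173.553 µg/mL·hr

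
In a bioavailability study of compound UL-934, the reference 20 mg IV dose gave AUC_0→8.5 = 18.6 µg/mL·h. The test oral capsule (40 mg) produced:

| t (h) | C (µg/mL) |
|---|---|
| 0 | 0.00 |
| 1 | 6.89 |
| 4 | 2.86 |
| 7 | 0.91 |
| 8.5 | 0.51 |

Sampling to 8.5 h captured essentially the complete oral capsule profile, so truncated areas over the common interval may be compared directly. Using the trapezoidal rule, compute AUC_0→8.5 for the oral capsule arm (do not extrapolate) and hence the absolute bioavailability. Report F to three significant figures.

F = 0.666

Trapezoidal AUC_0→8.5 (oral capsule):
  [0→1]: (0.00+6.89)/2 × 1 = 3.445
  [1→4]: (6.89+2.86)/2 × 3 = 14.625
  [4→7]: (2.86+0.91)/2 × 3 = 5.655
  [7→8.5]: (0.91+0.51)/2 × 1.5 = 1.065
  Sum = 24.79 µg/mL·h
F = (AUC_ev/D_ev)/(AUC_iv/D_iv) = (24.79/40)/(18.6/20) = 0.61975/0.93 = 0.6664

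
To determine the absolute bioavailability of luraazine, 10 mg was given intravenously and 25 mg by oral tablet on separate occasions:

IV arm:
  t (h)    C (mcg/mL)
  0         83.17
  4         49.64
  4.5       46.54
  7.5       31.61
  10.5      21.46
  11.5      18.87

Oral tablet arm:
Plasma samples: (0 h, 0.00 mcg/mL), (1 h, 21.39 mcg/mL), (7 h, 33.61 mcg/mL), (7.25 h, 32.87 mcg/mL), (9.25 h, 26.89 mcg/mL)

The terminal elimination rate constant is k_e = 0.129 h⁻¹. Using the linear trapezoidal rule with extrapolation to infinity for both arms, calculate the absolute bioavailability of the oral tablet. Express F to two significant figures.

Trapezoidal AUC_0→11.5 (IV):
  [0→4]: (83.17+49.64)/2 × 4 = 265.62
  [4→4.5]: (49.64+46.54)/2 × 0.5 = 24.045
  [4.5→7.5]: (46.54+31.61)/2 × 3 = 117.225
  [7.5→10.5]: (31.61+21.46)/2 × 3 = 79.605
  [10.5→11.5]: (21.46+18.87)/2 × 1 = 20.165
  Sum = 506.66 mcg/mL·h
IV tail: 18.87/0.129 = 146.279; AUC_iv,0→∞ = 506.66 + 146.279 = 652.939 mcg/mL·h
Trapezoidal AUC_0→9.25 (oral tablet):
  [0→1]: (0.00+21.39)/2 × 1 = 10.695
  [1→7]: (21.39+33.61)/2 × 6 = 165.0
  [7→7.25]: (33.61+32.87)/2 × 0.25 = 8.31
  [7.25→9.25]: (32.87+26.89)/2 × 2 = 59.76
  Sum = 243.765 mcg/mL·h
oral tablet tail: 26.89/0.129 = 208.450; AUC_ev,0→∞ = 243.765 + 208.450 = 452.215 mcg/mL·h
F = (AUC_ev/D_ev)/(AUC_iv/D_iv) = (452.215/25)/(652.939/10) = 18.0886/65.2939 = 0.2770

F = 0.28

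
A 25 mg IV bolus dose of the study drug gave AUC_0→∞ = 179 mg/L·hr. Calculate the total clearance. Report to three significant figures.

CL = 0.140 L/hr

CL = Dose_iv / AUC_0→∞
   = 25 / 179 = 0.139665 L/hr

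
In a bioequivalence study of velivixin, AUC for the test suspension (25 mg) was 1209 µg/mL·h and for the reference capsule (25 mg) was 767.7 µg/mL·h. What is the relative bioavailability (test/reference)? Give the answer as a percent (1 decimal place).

F_rel = (AUC_test/D_test) / (AUC_ref/D_ref)
      = (1209/25) / (767.7/25)
      = 48.36 / 30.708 = 1.5748 = 157.48%

F_rel = 157.5%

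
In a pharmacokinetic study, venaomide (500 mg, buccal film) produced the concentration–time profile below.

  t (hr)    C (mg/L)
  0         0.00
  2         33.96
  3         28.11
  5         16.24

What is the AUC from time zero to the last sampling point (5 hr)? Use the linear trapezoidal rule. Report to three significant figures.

AUC = 109 mg/L·hr

Trapezoidal AUC_0→5:
  [0→2]: (0.00+33.96)/2 × 2 = 33.96
  [2→3]: (33.96+28.11)/2 × 1 = 31.035
  [3→5]: (28.11+16.24)/2 × 2 = 44.35
  Sum = 109.345 mg/L·hr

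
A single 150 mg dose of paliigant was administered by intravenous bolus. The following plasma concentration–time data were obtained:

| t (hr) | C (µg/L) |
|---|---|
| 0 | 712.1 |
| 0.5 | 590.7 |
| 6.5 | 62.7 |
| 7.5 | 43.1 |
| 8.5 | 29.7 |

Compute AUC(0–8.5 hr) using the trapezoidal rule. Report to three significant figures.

AUC = 2380 µg/L·hr

Trapezoidal AUC_0→8.5:
  [0→0.5]: (712.1+590.7)/2 × 0.5 = 325.7
  [0.5→6.5]: (590.7+62.7)/2 × 6 = 1960.2
  [6.5→7.5]: (62.7+43.1)/2 × 1 = 52.9
  [7.5→8.5]: (43.1+29.7)/2 × 1 = 36.4
  Sum = 2375.2 µg/L·hr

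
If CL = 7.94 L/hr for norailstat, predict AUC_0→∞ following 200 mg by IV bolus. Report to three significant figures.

AUC = 25.2 mg/L·hr

AUC_0→∞ = Dose_iv / CL
        = 200 / 7.94 = 25.1889 mg/L·hr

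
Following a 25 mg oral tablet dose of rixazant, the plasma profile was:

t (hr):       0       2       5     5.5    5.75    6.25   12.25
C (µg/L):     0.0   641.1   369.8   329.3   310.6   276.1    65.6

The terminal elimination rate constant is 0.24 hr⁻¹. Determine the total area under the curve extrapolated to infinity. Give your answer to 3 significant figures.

Trapezoidal AUC_0→12.25:
  [0→2]: (0.0+641.1)/2 × 2 = 641.1
  [2→5]: (641.1+369.8)/2 × 3 = 1516.35
  [5→5.5]: (369.8+329.3)/2 × 0.5 = 174.775
  [5.5→5.75]: (329.3+310.6)/2 × 0.25 = 79.9875
  [5.75→6.25]: (310.6+276.1)/2 × 0.5 = 146.675
  [6.25→12.25]: (276.1+65.6)/2 × 6 = 1025.1
  Sum = 3583.9875 µg/L·hr
Extrapolated tail: C_last / k_e = 65.6 / 0.24 = 273.333
AUC_0→∞ = 3583.9875 + 273.333 = 3857.3205 µg/L·hr

AUC = 3860 µg/L·hr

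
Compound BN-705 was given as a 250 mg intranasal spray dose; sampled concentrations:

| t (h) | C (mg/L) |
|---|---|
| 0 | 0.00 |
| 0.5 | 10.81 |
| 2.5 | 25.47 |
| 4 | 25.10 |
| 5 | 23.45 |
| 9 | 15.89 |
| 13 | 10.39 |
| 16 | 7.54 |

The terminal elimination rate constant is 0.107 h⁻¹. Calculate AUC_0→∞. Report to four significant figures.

AUC = 329.8 mg/L·h

Trapezoidal AUC_0→16:
  [0→0.5]: (0.00+10.81)/2 × 0.5 = 2.7025
  [0.5→2.5]: (10.81+25.47)/2 × 2 = 36.28
  [2.5→4]: (25.47+25.10)/2 × 1.5 = 37.9275
  [4→5]: (25.10+23.45)/2 × 1 = 24.275
  [5→9]: (23.45+15.89)/2 × 4 = 78.68
  [9→13]: (15.89+10.39)/2 × 4 = 52.56
  [13→16]: (10.39+7.54)/2 × 3 = 26.895
  Sum = 259.32 mg/L·h
Extrapolated tail: C_last / k_e = 7.54 / 0.107 = 70.467
AUC_0→∞ = 259.32 + 70.467 = 329.787 mg/L·h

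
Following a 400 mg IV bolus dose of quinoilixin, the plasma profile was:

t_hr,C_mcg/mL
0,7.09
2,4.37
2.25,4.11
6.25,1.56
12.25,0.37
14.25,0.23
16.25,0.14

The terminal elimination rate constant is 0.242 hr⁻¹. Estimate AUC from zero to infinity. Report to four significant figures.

Trapezoidal AUC_0→16.25:
  [0→2]: (7.09+4.37)/2 × 2 = 11.46
  [2→2.25]: (4.37+4.11)/2 × 0.25 = 1.06
  [2.25→6.25]: (4.11+1.56)/2 × 4 = 11.34
  [6.25→12.25]: (1.56+0.37)/2 × 6 = 5.79
  [12.25→14.25]: (0.37+0.23)/2 × 2 = 0.6
  [14.25→16.25]: (0.23+0.14)/2 × 2 = 0.37
  Sum = 30.62 mcg/mL·hr
Extrapolated tail: C_last / k_e = 0.14 / 0.242 = 0.579
AUC_0→∞ = 30.62 + 0.579 = 31.199 mcg/mL·hr

AUC = 31.20 mcg/mL·hr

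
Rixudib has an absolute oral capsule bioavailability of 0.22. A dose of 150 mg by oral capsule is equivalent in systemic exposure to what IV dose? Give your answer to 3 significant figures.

Systemic exposure from an extravascular dose = F × D_ev, so the equivalent IV dose is F × D_ev.
D_iv = F × D_ev = 0.22 × 150 = 33 mg

D_iv = 33.0 mg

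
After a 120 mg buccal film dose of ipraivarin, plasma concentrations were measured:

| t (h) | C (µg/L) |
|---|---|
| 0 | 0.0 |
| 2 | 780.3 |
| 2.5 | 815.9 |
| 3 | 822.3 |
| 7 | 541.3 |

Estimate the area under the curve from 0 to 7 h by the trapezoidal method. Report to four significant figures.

Trapezoidal AUC_0→7:
  [0→2]: (0.0+780.3)/2 × 2 = 780.3
  [2→2.5]: (780.3+815.9)/2 × 0.5 = 399.05
  [2.5→3]: (815.9+822.3)/2 × 0.5 = 409.55
  [3→7]: (822.3+541.3)/2 × 4 = 2727.2
  Sum = 4316.1 µg/L·h

AUC = 4316 µg/L·h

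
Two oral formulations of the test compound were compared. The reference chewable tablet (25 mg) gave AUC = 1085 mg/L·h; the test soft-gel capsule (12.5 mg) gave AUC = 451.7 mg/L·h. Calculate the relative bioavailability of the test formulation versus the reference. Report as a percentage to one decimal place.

F_rel = 83.3%

F_rel = (AUC_test/D_test) / (AUC_ref/D_ref)
      = (451.7/12.5) / (1085/25)
      = 36.136 / 43.4 = 0.8326 = 83.26%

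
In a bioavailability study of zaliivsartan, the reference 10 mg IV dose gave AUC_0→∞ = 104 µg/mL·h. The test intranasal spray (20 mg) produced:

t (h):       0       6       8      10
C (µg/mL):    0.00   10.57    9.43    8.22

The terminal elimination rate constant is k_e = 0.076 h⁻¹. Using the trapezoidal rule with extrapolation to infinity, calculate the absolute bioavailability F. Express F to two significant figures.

F = 0.85

Trapezoidal AUC_0→10 (intranasal spray):
  [0→6]: (0.00+10.57)/2 × 6 = 31.71
  [6→8]: (10.57+9.43)/2 × 2 = 20.0
  [8→10]: (9.43+8.22)/2 × 2 = 17.65
  Sum = 69.36 µg/mL·h
Tail: C_last/k_e = 8.22/0.076 = 108.158
AUC_0→∞ (intranasal spray) = 69.36 + 108.158 = 177.518 µg/mL·h
F = (AUC_ev/D_ev)/(AUC_iv/D_iv) = (177.518/20)/(104/10) = 8.8759/10.4 = 0.8535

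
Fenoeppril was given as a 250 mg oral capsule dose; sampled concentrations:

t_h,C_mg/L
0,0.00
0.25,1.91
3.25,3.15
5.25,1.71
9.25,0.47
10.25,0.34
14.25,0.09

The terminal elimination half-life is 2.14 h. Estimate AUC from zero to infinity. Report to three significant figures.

AUC = 18.6 mg/L·h

Trapezoidal AUC_0→14.25:
  [0→0.25]: (0.00+1.91)/2 × 0.25 = 0.23875
  [0.25→3.25]: (1.91+3.15)/2 × 3 = 7.59
  [3.25→5.25]: (3.15+1.71)/2 × 2 = 4.86
  [5.25→9.25]: (1.71+0.47)/2 × 4 = 4.36
  [9.25→10.25]: (0.47+0.34)/2 × 1 = 0.405
  [10.25→14.25]: (0.34+0.09)/2 × 4 = 0.86
  Sum = 18.31375 mg/L·h
k_e = ln2 / t½ = 0.693147 / 2.14 = 0.3239 h^-1
Extrapolated tail: C_last / k_e = 0.09 / 0.3239 = 0.278
AUC_0→∞ = 18.31375 + 0.278 = 18.59175 mg/L·h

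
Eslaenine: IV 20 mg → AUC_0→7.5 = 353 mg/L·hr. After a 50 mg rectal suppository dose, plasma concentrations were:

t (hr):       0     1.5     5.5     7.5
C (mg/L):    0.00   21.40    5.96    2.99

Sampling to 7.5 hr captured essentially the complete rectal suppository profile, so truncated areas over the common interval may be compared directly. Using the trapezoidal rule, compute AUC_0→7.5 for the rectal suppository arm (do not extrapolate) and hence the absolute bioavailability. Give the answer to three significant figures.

F = 0.0903

Trapezoidal AUC_0→7.5 (rectal suppository):
  [0→1.5]: (0.00+21.40)/2 × 1.5 = 16.05
  [1.5→5.5]: (21.40+5.96)/2 × 4 = 54.72
  [5.5→7.5]: (5.96+2.99)/2 × 2 = 8.95
  Sum = 79.72 mg/L·hr
F = (AUC_ev/D_ev)/(AUC_iv/D_iv) = (79.72/50)/(353/20) = 1.5944/17.65 = 0.0903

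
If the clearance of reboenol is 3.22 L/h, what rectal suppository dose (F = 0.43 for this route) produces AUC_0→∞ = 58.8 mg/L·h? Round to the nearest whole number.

Dose = 440 mg

Dose = CL × AUC_0→∞ / F
     = 3.22 × 58.8 / 0.43 = 440.316 mg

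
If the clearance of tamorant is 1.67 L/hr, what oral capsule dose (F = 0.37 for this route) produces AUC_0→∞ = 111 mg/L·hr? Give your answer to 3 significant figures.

Dose = CL × AUC_0→∞ / F
     = 1.67 × 111 / 0.37 = 501 mg

Dose = 501 mg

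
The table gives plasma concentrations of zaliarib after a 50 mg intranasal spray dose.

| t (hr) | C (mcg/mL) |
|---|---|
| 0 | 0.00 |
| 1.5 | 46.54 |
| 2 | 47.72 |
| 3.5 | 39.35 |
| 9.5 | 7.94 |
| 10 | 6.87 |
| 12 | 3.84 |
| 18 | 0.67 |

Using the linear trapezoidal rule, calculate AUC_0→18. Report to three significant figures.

AUC = 294 mcg/mL·hr

Trapezoidal AUC_0→18:
  [0→1.5]: (0.00+46.54)/2 × 1.5 = 34.905
  [1.5→2]: (46.54+47.72)/2 × 0.5 = 23.565
  [2→3.5]: (47.72+39.35)/2 × 1.5 = 65.3025
  [3.5→9.5]: (39.35+7.94)/2 × 6 = 141.87
  [9.5→10]: (7.94+6.87)/2 × 0.5 = 3.7025
  [10→12]: (6.87+3.84)/2 × 2 = 10.71
  [12→18]: (3.84+0.67)/2 × 6 = 13.53
  Sum = 293.585 mcg/mL·hr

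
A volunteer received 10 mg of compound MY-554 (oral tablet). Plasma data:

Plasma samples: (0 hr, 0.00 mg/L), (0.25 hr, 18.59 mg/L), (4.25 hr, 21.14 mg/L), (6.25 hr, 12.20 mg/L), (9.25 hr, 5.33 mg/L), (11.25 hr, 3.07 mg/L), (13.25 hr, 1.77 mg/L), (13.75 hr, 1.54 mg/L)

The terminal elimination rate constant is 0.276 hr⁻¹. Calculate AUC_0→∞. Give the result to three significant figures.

Trapezoidal AUC_0→13.75:
  [0→0.25]: (0.00+18.59)/2 × 0.25 = 2.32375
  [0.25→4.25]: (18.59+21.14)/2 × 4 = 79.46
  [4.25→6.25]: (21.14+12.20)/2 × 2 = 33.34
  [6.25→9.25]: (12.20+5.33)/2 × 3 = 26.295
  [9.25→11.25]: (5.33+3.07)/2 × 2 = 8.4
  [11.25→13.25]: (3.07+1.77)/2 × 2 = 4.84
  [13.25→13.75]: (1.77+1.54)/2 × 0.5 = 0.8275
  Sum = 155.48625 mg/L·hr
Extrapolated tail: C_last / k_e = 1.54 / 0.276 = 5.580
AUC_0→∞ = 155.48625 + 5.580 = 161.06625 mg/L·hr

AUC = 161 mg/L·hr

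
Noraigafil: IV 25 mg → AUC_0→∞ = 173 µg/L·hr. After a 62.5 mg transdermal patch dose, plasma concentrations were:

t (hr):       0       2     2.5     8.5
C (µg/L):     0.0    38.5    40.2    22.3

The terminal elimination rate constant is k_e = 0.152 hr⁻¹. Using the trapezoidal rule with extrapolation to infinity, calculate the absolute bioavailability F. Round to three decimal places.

F = 0.907

Trapezoidal AUC_0→8.5 (transdermal patch):
  [0→2]: (0.0+38.5)/2 × 2 = 38.5
  [2→2.5]: (38.5+40.2)/2 × 0.5 = 19.675
  [2.5→8.5]: (40.2+22.3)/2 × 6 = 187.5
  Sum = 245.675 µg/L·hr
Tail: C_last/k_e = 22.3/0.152 = 146.711
AUC_0→∞ (transdermal patch) = 245.675 + 146.711 = 392.386 µg/L·hr
F = (AUC_ev/D_ev)/(AUC_iv/D_iv) = (392.386/62.5)/(173/25) = 6.278176/6.92 = 0.9073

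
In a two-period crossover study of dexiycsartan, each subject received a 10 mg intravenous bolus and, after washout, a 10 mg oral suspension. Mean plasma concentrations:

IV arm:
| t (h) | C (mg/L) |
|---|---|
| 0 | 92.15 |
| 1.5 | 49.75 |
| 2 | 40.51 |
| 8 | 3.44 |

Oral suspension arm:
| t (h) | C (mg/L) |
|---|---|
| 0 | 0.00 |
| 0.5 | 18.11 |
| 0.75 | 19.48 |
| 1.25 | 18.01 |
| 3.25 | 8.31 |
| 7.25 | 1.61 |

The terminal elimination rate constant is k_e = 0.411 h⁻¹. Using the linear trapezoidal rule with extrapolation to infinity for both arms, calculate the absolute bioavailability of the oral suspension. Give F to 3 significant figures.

Trapezoidal AUC_0→8 (IV):
  [0→1.5]: (92.15+49.75)/2 × 1.5 = 106.425
  [1.5→2]: (49.75+40.51)/2 × 0.5 = 22.565
  [2→8]: (40.51+3.44)/2 × 6 = 131.85
  Sum = 260.84 mg/L·h
IV tail: 3.44/0.411 = 8.370; AUC_iv,0→∞ = 260.84 + 8.370 = 269.21 mg/L·h
Trapezoidal AUC_0→7.25 (oral suspension):
  [0→0.5]: (0.00+18.11)/2 × 0.5 = 4.5275
  [0.5→0.75]: (18.11+19.48)/2 × 0.25 = 4.69875
  [0.75→1.25]: (19.48+18.01)/2 × 0.5 = 9.3725
  [1.25→3.25]: (18.01+8.31)/2 × 2 = 26.32
  [3.25→7.25]: (8.31+1.61)/2 × 4 = 19.84
  Sum = 64.75875 mg/L·h
oral suspension tail: 1.61/0.411 = 3.917; AUC_ev,0→∞ = 64.75875 + 3.917 = 68.67575 mg/L·h
F = (AUC_ev/D_ev)/(AUC_iv/D_iv) = (68.67575/10)/(269.21/10) = 6.867575/26.921 = 0.2551

F = 0.255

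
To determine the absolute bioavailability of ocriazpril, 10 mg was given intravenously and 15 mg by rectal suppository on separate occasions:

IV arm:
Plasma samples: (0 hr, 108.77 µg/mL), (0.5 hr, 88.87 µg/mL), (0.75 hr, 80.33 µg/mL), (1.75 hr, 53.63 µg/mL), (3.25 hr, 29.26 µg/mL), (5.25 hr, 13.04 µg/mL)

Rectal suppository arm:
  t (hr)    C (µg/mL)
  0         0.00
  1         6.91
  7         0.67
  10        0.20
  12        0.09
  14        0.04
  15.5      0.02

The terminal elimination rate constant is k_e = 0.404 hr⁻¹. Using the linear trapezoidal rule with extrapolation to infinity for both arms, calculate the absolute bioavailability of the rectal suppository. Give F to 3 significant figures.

F = 0.0681

Trapezoidal AUC_0→5.25 (IV):
  [0→0.5]: (108.77+88.87)/2 × 0.5 = 49.41
  [0.5→0.75]: (88.87+80.33)/2 × 0.25 = 21.15
  [0.75→1.75]: (80.33+53.63)/2 × 1 = 66.98
  [1.75→3.25]: (53.63+29.26)/2 × 1.5 = 62.1675
  [3.25→5.25]: (29.26+13.04)/2 × 2 = 42.3
  Sum = 242.0075 µg/mL·hr
IV tail: 13.04/0.404 = 32.277; AUC_iv,0→∞ = 242.0075 + 32.277 = 274.2845 µg/mL·hr
Trapezoidal AUC_0→15.5 (rectal suppository):
  [0→1]: (0.00+6.91)/2 × 1 = 3.455
  [1→7]: (6.91+0.67)/2 × 6 = 22.74
  [7→10]: (0.67+0.20)/2 × 3 = 1.305
  [10→12]: (0.20+0.09)/2 × 2 = 0.29
  [12→14]: (0.09+0.04)/2 × 2 = 0.13
  [14→15.5]: (0.04+0.02)/2 × 1.5 = 0.045
  Sum = 27.965 µg/mL·hr
rectal suppository tail: 0.02/0.404 = 0.050; AUC_ev,0→∞ = 27.965 + 0.050 = 28.015 µg/mL·hr
F = (AUC_ev/D_ev)/(AUC_iv/D_iv) = (28.015/15)/(274.2845/10) = 1.86767/27.42845 = 0.0681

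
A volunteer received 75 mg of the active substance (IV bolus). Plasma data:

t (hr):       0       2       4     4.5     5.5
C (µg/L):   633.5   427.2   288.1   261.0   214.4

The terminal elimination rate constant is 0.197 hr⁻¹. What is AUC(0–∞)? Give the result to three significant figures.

Trapezoidal AUC_0→5.5:
  [0→2]: (633.5+427.2)/2 × 2 = 1060.7
  [2→4]: (427.2+288.1)/2 × 2 = 715.3
  [4→4.5]: (288.1+261.0)/2 × 0.5 = 137.275
  [4.5→5.5]: (261.0+214.4)/2 × 1 = 237.7
  Sum = 2150.975 µg/L·hr
Extrapolated tail: C_last / k_e = 214.4 / 0.197 = 1088.325
AUC_0→∞ = 2150.975 + 1088.325 = 3239.3 µg/L·hr

AUC = 3240 µg/L·hr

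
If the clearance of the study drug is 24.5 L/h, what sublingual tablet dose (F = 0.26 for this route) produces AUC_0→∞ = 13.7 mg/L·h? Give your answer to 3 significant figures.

Dose = CL × AUC_0→∞ / F
     = 24.5 × 13.7 / 0.26 = 1290.96 mg

Dose = 1290 mg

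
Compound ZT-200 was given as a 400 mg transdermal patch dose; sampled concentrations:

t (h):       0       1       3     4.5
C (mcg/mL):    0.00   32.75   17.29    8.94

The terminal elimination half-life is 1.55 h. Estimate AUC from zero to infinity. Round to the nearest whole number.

Trapezoidal AUC_0→4.5:
  [0→1]: (0.00+32.75)/2 × 1 = 16.375
  [1→3]: (32.75+17.29)/2 × 2 = 50.04
  [3→4.5]: (17.29+8.94)/2 × 1.5 = 19.6725
  Sum = 86.0875 mcg/mL·h
k_e = ln2 / t½ = 0.693147 / 1.55 = 0.4472 h^-1
Extrapolated tail: C_last / k_e = 8.94 / 0.4472 = 19.991
AUC_0→∞ = 86.0875 + 19.991 = 106.0785 mcg/mL·h

AUC = 106 mcg/mL·h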